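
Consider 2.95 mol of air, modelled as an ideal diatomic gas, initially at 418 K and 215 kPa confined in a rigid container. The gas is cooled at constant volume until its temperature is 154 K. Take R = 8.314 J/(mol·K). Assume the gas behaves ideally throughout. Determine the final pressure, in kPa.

79.2 kPa

V₁ = nRT₁/P₁ = 2.95×8.314×418/215 = 47.7 L.
Isochoric: V stays 47.7 L; P/T = const ⇒ T₂ = 154 K, P₂ = 79.2 kPa.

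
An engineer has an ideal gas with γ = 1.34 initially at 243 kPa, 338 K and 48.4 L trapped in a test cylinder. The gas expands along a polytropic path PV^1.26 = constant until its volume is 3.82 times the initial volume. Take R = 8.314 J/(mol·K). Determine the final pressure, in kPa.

Polytropic n=1.26: T₂ = T₁(V₁/V₂)^(n−1) = 338×(0.262)^0.26 = 239 K; P₂ = P₁(V₁/V₂)^n = 44.9 kPa.

44.9 kPa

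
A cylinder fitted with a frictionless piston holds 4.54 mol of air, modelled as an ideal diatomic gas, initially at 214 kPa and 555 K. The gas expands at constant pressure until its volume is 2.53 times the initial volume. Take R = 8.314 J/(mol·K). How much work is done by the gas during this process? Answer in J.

V₁ = nRT₁/P₁ = 4.54×8.314×555/214 = 97.9 L.
Isobaric: P stays 214 kPa; V/T = const ⇒ T₂ = 1400 K, V₂ = 248 L.
W = PΔV = 214×(248−97.9) kPa·L = 32100 J.

32100 J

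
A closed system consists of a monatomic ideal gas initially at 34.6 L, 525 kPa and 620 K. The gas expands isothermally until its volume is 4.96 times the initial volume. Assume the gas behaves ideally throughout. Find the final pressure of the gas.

Isothermal: T stays 620 K; PV = const ⇒ V₂ = 172 L, P₂ = 106 kPa.

106 kPa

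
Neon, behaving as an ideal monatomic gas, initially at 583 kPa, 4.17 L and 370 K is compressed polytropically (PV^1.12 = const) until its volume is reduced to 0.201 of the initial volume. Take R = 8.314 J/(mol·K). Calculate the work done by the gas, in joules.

n = P₁V₁/(RT₁) = 583×4.17/(8.314×370) = 0.790 mol.
Polytropic n=1.12: T₂ = T₁(V₁/V₂)^(n−1) = 370×(4.98)^0.12 = 449 K; P₂ = P₁(V₁/V₂)^n = 3520 kPa.
W = (P₁V₁−P₂V₂)/(n−1) = (583×4.17−3520×0.838)/0.12 = -4300 J.

-4300 J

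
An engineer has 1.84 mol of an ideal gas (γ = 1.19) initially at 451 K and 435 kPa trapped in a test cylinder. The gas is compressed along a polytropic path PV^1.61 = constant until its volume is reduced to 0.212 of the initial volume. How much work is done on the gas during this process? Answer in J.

17800 J

V₁ = nRT₁/P₁ = 1.84×8.314×451/435 = 15.9 L.
Polytropic n=1.61: T₂ = T₁(V₁/V₂)^(n−1) = 451×(4.72)^0.61 = 1160 K; P₂ = P₁(V₁/V₂)^n = 5290 kPa.
W = (P₁V₁−P₂V₂)/(n−1) = (435×15.9−5290×3.36)/0.61 = -17800 J.
Work done on the gas = −W_by = 17800 J.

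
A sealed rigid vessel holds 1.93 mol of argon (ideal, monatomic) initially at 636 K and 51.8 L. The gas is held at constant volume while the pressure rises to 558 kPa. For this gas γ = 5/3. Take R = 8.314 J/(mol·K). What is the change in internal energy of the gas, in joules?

28000 J

P₁ = nRT₁/V₁ = 1.93×8.314×636/51.8 = 197 kPa.
Isochoric: V stays 51.8 L; P/T = const ⇒ T₂ = 1800 K, P₂ = 558 kPa.
For an ideal gas ΔU = nCvΔT with Cv = (3/2)R = 12.5 J/(mol·K).
ΔU = 1.93×12.5×(1800−636) = 28000 J.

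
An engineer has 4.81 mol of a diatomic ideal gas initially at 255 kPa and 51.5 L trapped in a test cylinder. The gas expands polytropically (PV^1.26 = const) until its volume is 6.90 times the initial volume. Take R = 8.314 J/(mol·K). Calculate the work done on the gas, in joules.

T₁ = P₁V₁/(nR) = 255×51.5/(4.81×8.314) = 328 K.
Polytropic n=1.26: T₂ = T₁(V₁/V₂)^(n−1) = 328×(0.145)^0.26 = 199 K; P₂ = P₁(V₁/V₂)^n = 22.4 kPa.
W = (P₁V₁−P₂V₂)/(n−1) = (255×51.5−22.4×355)/0.26 = 19900 J.
Work done on the gas = −W_by = -19900 J.

-19900 J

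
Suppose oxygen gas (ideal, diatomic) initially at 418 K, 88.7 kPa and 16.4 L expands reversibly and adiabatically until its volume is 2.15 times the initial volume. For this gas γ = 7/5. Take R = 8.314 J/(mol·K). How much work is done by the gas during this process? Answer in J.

959 J

n = P₁V₁/(RT₁) = 88.7×16.4/(8.314×418) = 0.419 mol.
Adiabatic: TV^(γ−1) = const ⇒ T₂ = 418×(0.465)^0.400 = 308 K; PV^γ = const ⇒ P₂ = 30.4 kPa.
ΔU = nCvΔT = 0.419×20.8×(308−418) = -959 J.
Q = 0 for an adiabatic process, so W = −ΔU = 959 J.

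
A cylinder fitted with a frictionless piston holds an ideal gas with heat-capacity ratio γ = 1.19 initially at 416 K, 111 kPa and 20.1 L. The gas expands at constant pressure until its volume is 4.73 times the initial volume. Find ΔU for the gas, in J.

n = P₁V₁/(RT₁) = 111×20.1/(8.314×416) = 0.645 mol.
Isobaric: P stays 111 kPa; V/T = const ⇒ T₂ = 1970 K, V₂ = 95.1 L.
For an ideal gas ΔU = nCvΔT with Cv = R/(γ−1) = 43.8 J/(mol·K).
ΔU = 0.645×43.8×(1970−416) = 43800 J.

43800 J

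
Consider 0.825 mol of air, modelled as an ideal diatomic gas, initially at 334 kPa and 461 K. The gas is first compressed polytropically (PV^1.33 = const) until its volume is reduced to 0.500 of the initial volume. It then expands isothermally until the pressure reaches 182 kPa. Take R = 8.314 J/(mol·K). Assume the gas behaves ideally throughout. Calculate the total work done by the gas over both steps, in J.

V₁ = nRT₁/P₁ = 0.825×8.314×461/334 = 9.47 L.
Step 1 — Polytropic n=1.33: T₂ = T₁(V₁/V₂)^(n−1) = 461×(2.00)^0.33 = 579 K; P₂ = P₁(V₁/V₂)^n = 840 kPa.
W = (P₁V₁−P₂V₂)/(n−1) = (334×9.47−840×4.73)/0.33 = -2460 J.
ΔU = nCvΔT = 0.825×20.8×(579−461) = 2030 J.
Q = ΔU + W = -431 J.
State after step 1: P = 840 kPa, V = 4.73 L, T = 579 K.
Step 2 — Isothermal: T stays 579 K; PV = const ⇒ V₂ = 21.8 L, P₂ = 182 kPa.
ΔU = 0 (ideal gas, T constant).
W = nRT ln(V₂/V₁) = 0.825×8.314×579×ln(4.61) = 6080 J.
Q = ΔU + W = 6080 J.
Net over both steps: W = 3610 J, Q = 5650 J, ΔU = 2030 J.

3610 J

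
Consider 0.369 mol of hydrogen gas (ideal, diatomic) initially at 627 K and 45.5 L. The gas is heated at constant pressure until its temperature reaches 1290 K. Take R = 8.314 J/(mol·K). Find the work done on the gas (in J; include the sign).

-2030 J

P₁ = nRT₁/V₁ = 0.369×8.314×627/45.5 = 42.3 kPa.
Isobaric: P stays 42.3 kPa; V/T = const ⇒ T₂ = 1290 K, V₂ = 93.6 L.
W = PΔV = 42.3×(93.6−45.5) kPa·L = 2030 J.
Work done on the gas = −W_by = -2030 J.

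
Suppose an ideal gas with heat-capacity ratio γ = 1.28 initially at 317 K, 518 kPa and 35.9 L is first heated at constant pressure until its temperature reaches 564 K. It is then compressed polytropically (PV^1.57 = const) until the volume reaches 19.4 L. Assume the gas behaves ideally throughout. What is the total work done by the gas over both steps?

-42000 J

n = P₁V₁/(RT₁) = 518×35.9/(8.314×317) = 7.06 mol.
Step 1 — Isobaric: P stays 518 kPa; V/T = const ⇒ T₂ = 564 K, V₂ = 63.9 L.
W = PΔV = 518×(63.9−35.9) kPa·L = 14500 J.
ΔU = nCvΔT = 7.06×29.7×(564−317) = 51700 J.
Q = ΔU + W = nCpΔT = 66200 J.
State after step 1: P = 518 kPa, V = 63.9 L, T = 564 K.
Step 2 — Polytropic n=1.57: T₂ = T₁(V₁/V₂)^(n−1) = 564×(3.29)^0.57 = 1110 K; P₂ = P₁(V₁/V₂)^n = 3360 kPa.
W = (P₁V₁−P₂V₂)/(n−1) = (518×63.9−3360×19.4)/0.57 = -56400 J.
ΔU = nCvΔT = 7.06×29.7×(1110−564) = 115000 J.
Q = ΔU + W = 58500 J.
Net over both steps: W = -42000 J, Q = 125000 J, ΔU = 167000 J.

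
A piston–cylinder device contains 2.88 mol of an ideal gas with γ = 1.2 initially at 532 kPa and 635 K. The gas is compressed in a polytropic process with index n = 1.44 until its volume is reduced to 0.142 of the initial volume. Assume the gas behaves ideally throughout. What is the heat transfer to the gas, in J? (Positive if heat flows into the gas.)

V₁ = nRT₁/P₁ = 2.88×8.314×635/532 = 28.6 L.
Polytropic n=1.44: T₂ = T₁(V₁/V₂)^(n−1) = 635×(7.04)^0.44 = 1500 K; P₂ = P₁(V₁/V₂)^n = 8840 kPa.
W = (P₁V₁−P₂V₂)/(n−1) = (532×28.6−8840×4.06)/0.44 = -47000 J.
ΔU = nCvΔT = 2.88×41.6×(1500−635) = 103000 J.
Q = ΔU + W = 56400 J.

56400 J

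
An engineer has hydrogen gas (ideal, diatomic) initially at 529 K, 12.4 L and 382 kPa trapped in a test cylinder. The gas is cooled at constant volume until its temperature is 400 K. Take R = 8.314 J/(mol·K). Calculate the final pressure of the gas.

289 kPa

Isochoric: V stays 12.4 L; P/T = const ⇒ T₂ = 400 K, P₂ = 289 kPa.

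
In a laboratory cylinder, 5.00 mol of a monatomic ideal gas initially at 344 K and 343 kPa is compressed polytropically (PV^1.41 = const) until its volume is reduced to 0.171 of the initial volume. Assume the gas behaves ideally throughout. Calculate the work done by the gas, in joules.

V₁ = nRT₁/P₁ = 5.00×8.314×344/343 = 41.7 L.
Polytropic n=1.41: T₂ = T₁(V₁/V₂)^(n−1) = 344×(5.85)^0.41 = 710 K; P₂ = P₁(V₁/V₂)^n = 4140 kPa.
W = (P₁V₁−P₂V₂)/(n−1) = (343×41.7−4140×7.13)/0.41 = -37100 J.

-37100 J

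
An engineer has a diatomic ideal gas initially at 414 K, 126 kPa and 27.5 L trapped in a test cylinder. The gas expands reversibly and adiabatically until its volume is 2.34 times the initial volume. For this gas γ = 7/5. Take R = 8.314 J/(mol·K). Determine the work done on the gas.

n = P₁V₁/(RT₁) = 126×27.5/(8.314×414) = 1.01 mol.
Adiabatic: TV^(γ−1) = const ⇒ T₂ = 414×(0.427)^0.400 = 295 K; PV^γ = const ⇒ P₂ = 38.3 kPa.
ΔU = nCvΔT = 1.01×20.8×(295−414) = -2500 J.
Q = 0 for an adiabatic process, so W = −ΔU = 2500 J.
Work done on the gas = −W_by = -2500 J.

-2500 J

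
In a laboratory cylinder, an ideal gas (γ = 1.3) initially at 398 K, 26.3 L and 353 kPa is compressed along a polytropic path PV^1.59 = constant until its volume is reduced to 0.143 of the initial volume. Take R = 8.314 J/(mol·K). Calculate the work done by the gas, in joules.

n = P₁V₁/(RT₁) = 353×26.3/(8.314×398) = 2.81 mol.
Polytropic n=1.59: T₂ = T₁(V₁/V₂)^(n−1) = 398×(6.99)^0.59 = 1250 K; P₂ = P₁(V₁/V₂)^n = 7780 kPa.
W = (P₁V₁−P₂V₂)/(n−1) = (353×26.3−7780×3.76)/0.59 = -33800 J.

-33800 J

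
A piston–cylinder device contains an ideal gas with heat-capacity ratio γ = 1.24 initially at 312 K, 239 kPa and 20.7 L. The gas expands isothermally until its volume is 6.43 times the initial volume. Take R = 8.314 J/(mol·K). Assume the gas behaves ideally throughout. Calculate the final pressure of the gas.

37.2 kPa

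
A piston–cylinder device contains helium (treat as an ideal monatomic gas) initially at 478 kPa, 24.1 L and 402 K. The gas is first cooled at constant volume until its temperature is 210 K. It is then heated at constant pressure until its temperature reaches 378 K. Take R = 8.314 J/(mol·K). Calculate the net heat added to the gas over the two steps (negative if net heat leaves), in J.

3780 J

n = P₁V₁/(RT₁) = 478×24.1/(8.314×402) = 3.45 mol.
Step 1 — Isochoric: V stays 24.1 L; P/T = const ⇒ T₂ = 210 K, P₂ = 250 kPa.
W = 0 (no volume change).
ΔU = nCvΔT = 3.45×12.5×(210−402) = -8250 J.
Q = ΔU = -8250 J.
State after step 1: P = 250 kPa, V = 24.1 L, T = 210 K.
Step 2 — Isobaric: P stays 250 kPa; V/T = const ⇒ T₂ = 378 K, V₂ = 43.4 L.
W = PΔV = 250×(43.4−24.1) kPa·L = 4810 J.
ΔU = nCvΔT = 3.45×12.5×(378−210) = 7220 J.
Q = ΔU + W = nCpΔT = 12000 J.
Net over both steps: W = 4810 J, Q = 3780 J, ΔU = -1030 J.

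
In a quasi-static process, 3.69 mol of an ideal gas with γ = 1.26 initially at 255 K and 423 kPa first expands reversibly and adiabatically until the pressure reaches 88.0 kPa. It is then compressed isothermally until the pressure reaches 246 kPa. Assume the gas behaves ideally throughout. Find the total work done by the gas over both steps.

V₁ = nRT₁/P₁ = 3.69×8.314×255/423 = 18.5 L.
Step 1 — Adiabatic: T₂/T₁ = (P₂/P₁)^((γ−1)/γ) ⇒ T₂ = 255×(0.208)^0.206 = 184 K; V₂ = 64.3 L.
ΔU = nCvΔT = 3.69×32.0×(184−255) = -8330 J.
Q = 0 for an adiabatic process, so W = −ΔU = 8330 J.
State after step 1: P = 88.0 kPa, V = 64.3 L, T = 184 K.
Step 2 — Isothermal: T stays 184 K; PV = const ⇒ V₂ = 23.0 L, P₂ = 246 kPa.
ΔU = 0 (ideal gas, T constant).
W = nRT ln(V₂/V₁) = 3.69×8.314×184×ln(0.358) = -5820 J.
Q = ΔU + W = -5820 J.
Net over both steps: W = 2510 J, Q = -5820 J, ΔU = -8330 J.

2510 J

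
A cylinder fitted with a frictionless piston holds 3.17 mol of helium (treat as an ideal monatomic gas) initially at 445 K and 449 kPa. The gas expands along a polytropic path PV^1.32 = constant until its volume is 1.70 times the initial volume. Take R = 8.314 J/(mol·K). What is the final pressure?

223 kPa

V₁ = nRT₁/P₁ = 3.17×8.314×445/449 = 26.1 L.
Polytropic n=1.32: T₂ = T₁(V₁/V₂)^(n−1) = 445×(0.588)^0.32 = 376 K; P₂ = P₁(V₁/V₂)^n = 223 kPa.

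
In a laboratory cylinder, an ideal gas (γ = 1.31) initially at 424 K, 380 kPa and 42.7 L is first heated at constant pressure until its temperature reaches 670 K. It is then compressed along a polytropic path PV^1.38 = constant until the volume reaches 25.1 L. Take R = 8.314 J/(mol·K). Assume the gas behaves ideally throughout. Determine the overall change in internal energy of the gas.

68100 J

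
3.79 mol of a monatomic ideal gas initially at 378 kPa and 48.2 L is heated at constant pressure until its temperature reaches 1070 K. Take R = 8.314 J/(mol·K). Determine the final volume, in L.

89.2 L

T₁ = P₁V₁/(nR) = 378×48.2/(3.79×8.314) = 578 K.
Isobaric: P stays 378 kPa; V/T = const ⇒ T₂ = 1070 K, V₂ = 89.2 L.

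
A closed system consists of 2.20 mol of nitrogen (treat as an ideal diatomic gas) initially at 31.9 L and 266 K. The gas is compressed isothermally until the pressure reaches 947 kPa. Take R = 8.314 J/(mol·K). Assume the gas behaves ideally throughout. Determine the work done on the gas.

P₁ = nRT₁/V₁ = 2.20×8.314×266/31.9 = 153 kPa.
Isothermal: T stays 266 K; PV = const ⇒ V₂ = 5.14 L, P₂ = 947 kPa.
W = nRT ln(V₂/V₁) = 2.20×8.314×266×ln(0.161) = -8880 J.
Work done on the gas = −W_by = 8880 J.

8880 J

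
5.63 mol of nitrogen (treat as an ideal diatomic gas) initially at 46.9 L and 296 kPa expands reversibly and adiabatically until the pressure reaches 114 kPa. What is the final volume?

92.7 L

T₁ = P₁V₁/(nR) = 296×46.9/(5.63×8.314) = 297 K.
Adiabatic: T₂/T₁ = (P₂/P₁)^((γ−1)/γ) ⇒ T₂ = 297×(0.385)^0.286 = 226 K; V₂ = 92.7 L.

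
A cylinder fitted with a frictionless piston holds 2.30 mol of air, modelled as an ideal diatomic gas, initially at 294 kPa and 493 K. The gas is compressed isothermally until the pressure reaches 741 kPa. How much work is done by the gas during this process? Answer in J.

V₁ = nRT₁/P₁ = 2.30×8.314×493/294 = 32.1 L.
Isothermal: T stays 493 K; PV = const ⇒ V₂ = 12.7 L, P₂ = 741 kPa.
W = nRT ln(V₂/V₁) = 2.30×8.314×493×ln(0.397) = -8710 J.

-8710 J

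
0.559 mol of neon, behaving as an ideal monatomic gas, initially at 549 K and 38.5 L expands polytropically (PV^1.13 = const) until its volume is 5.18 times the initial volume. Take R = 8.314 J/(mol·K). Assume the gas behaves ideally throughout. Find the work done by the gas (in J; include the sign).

P₁ = nRT₁/V₁ = 0.559×8.314×549/38.5 = 66.3 kPa.
Polytropic n=1.13: T₂ = T₁(V₁/V₂)^(n−1) = 549×(0.193)^0.13 = 443 K; P₂ = P₁(V₁/V₂)^n = 10.3 kPa.
W = (P₁V₁−P₂V₂)/(n−1) = (66.3×38.5−10.3×199)/0.13 = 3780 J.

3780 J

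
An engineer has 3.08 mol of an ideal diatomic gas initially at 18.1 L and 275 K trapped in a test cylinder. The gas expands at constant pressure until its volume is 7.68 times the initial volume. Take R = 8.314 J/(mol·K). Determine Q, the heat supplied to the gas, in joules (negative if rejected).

165000 J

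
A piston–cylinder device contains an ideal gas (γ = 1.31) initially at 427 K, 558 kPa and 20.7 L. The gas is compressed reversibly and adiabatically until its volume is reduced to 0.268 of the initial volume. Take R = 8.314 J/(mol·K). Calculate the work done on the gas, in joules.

n = P₁V₁/(RT₁) = 558×20.7/(8.314×427) = 3.25 mol.
Adiabatic: TV^(γ−1) = const ⇒ T₂ = 427×(3.73)^0.310 = 642 K; PV^γ = const ⇒ P₂ = 3130 kPa.
ΔU = nCvΔT = 3.25×26.8×(642−427) = 18800 J.
Q = 0 for an adiabatic process, so W = −ΔU = -18800 J.
Work done on the gas = −W_by = 18800 J.

18800 J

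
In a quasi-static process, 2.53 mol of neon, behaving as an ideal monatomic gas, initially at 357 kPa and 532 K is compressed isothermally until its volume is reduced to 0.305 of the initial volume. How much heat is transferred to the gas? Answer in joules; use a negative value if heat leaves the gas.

V₁ = nRT₁/P₁ = 2.53×8.314×532/357 = 31.3 L.
Isothermal: T stays 532 K; PV = const ⇒ V₂ = 9.56 L, P₂ = 1170 kPa.
ΔU = 0 (ideal gas, T constant).
W = nRT ln(V₂/V₁) = 2.53×8.314×532×ln(0.305) = -13300 J.
Q = ΔU + W = -13300 J.

-13300 J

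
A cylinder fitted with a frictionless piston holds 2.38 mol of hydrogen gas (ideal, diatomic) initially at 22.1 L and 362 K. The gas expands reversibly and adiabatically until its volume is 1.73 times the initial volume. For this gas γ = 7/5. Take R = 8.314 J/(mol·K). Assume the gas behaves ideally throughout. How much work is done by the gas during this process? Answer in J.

3530 J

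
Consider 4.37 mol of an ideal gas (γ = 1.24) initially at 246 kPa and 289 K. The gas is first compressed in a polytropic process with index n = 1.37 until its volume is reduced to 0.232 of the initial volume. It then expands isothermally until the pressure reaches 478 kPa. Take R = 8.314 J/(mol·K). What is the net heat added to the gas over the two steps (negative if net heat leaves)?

V₁ = nRT₁/P₁ = 4.37×8.314×289/246 = 42.7 L.
Step 1 — Polytropic n=1.37: T₂ = T₁(V₁/V₂)^(n−1) = 289×(4.31)^0.37 = 496 K; P₂ = P₁(V₁/V₂)^n = 1820 kPa.
W = (P₁V₁−P₂V₂)/(n−1) = (246×42.7−1820×9.90)/0.37 = -20300 J.
ΔU = nCvΔT = 4.37×34.6×(496−289) = 31400 J.
Q = ΔU + W = 11000 J.
State after step 1: P = 1820 kPa, V = 9.90 L, T = 496 K.
Step 2 — Isothermal: T stays 496 K; PV = const ⇒ V₂ = 37.7 L, P₂ = 478 kPa.
ΔU = 0 (ideal gas, T constant).
W = nRT ln(V₂/V₁) = 4.37×8.314×496×ln(3.81) = 24100 J.
Q = ΔU + W = 24100 J.
Net over both steps: W = 3760 J, Q = 35100 J, ΔU = 31400 J.

35100 J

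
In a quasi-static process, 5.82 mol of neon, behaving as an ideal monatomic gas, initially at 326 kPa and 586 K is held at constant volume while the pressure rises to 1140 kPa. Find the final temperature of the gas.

2050 K

V₁ = nRT₁/P₁ = 5.82×8.314×586/326 = 87.0 L.
Isochoric: V stays 87.0 L; P/T = const ⇒ T₂ = 2050 K, P₂ = 1140 kPa.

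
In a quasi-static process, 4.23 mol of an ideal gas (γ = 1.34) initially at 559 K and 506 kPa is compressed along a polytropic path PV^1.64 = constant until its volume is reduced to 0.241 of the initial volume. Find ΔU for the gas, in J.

V₁ = nRT₁/P₁ = 4.23×8.314×559/506 = 38.9 L.
Polytropic n=1.64: T₂ = T₁(V₁/V₂)^(n−1) = 559×(4.15)^0.64 = 1390 K; P₂ = P₁(V₁/V₂)^n = 5220 kPa.
For an ideal gas ΔU = nCvΔT with Cv = R/(γ−1) = 24.5 J/(mol·K).
ΔU = 4.23×24.5×(1390−559) = 85900 J.

85900 J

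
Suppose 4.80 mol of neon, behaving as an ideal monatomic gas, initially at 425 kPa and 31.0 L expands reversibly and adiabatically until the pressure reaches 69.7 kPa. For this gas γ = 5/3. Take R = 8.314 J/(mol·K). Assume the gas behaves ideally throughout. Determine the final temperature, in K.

T₁ = P₁V₁/(nR) = 425×31.0/(4.80×8.314) = 330 K.
Adiabatic: T₂/T₁ = (P₂/P₁)^((γ−1)/γ) ⇒ T₂ = 330×(0.164)^0.400 = 160 K; V₂ = 91.7 L.

160 K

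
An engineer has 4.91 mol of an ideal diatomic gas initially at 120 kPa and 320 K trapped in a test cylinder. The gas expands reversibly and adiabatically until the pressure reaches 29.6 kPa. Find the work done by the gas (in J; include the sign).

V₁ = nRT₁/P₁ = 4.91×8.314×320/120 = 109 L.
Adiabatic: T₂/T₁ = (P₂/P₁)^((γ−1)/γ) ⇒ T₂ = 320×(0.247)^0.286 = 215 K; V₂ = 296 L.
ΔU = nCvΔT = 4.91×20.8×(215−320) = -10800 J.
Q = 0 for an adiabatic process, so W = −ΔU = 10800 J.

10800 J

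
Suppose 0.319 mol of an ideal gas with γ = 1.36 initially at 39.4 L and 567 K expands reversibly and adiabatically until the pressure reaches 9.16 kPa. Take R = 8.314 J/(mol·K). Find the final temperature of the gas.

389 K

P₁ = nRT₁/V₁ = 0.319×8.314×567/39.4 = 38.2 kPa.
Adiabatic: T₂/T₁ = (P₂/P₁)^((γ−1)/γ) ⇒ T₂ = 567×(0.240)^0.265 = 389 K; V₂ = 113 L.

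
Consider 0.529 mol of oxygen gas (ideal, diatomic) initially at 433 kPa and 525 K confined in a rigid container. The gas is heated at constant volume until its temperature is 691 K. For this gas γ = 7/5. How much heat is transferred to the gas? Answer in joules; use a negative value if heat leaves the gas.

1830 J

V₁ = nRT₁/P₁ = 0.529×8.314×525/433 = 5.33 L.
Isochoric: V stays 5.33 L; P/T = const ⇒ T₂ = 691 K, P₂ = 570 kPa.
W = 0 (no volume change).
ΔU = nCvΔT = 0.529×20.8×(691−525) = 1830 J.
Q = ΔU = 1830 J.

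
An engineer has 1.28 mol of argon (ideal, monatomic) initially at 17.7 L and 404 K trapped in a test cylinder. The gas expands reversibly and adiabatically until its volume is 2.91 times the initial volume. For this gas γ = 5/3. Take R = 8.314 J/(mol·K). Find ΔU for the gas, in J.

-3290 J

P₁ = nRT₁/V₁ = 1.28×8.314×404/17.7 = 243 kPa.
Adiabatic: TV^(γ−1) = const ⇒ T₂ = 404×(0.344)^0.667 = 198 K; PV^γ = const ⇒ P₂ = 41.0 kPa.
For an ideal gas ΔU = nCvΔT with Cv = (3/2)R = 12.5 J/(mol·K).
ΔU = 1.28×12.5×(198−404) = -3290 J.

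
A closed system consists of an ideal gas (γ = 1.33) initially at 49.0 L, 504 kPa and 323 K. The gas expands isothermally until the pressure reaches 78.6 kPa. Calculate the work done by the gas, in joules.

n = P₁V₁/(RT₁) = 504×49.0/(8.314×323) = 9.20 mol.
Isothermal: T stays 323 K; PV = const ⇒ V₂ = 314 L, P₂ = 78.6 kPa.
W = nRT ln(V₂/V₁) = 9.20×8.314×323×ln(6.41) = 45900 J.

45900 J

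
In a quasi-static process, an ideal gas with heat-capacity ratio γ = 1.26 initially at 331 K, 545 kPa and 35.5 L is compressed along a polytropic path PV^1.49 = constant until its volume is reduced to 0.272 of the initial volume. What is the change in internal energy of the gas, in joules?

66400 J

n = P₁V₁/(RT₁) = 545×35.5/(8.314×331) = 7.03 mol.
Polytropic n=1.49: T₂ = T₁(V₁/V₂)^(n−1) = 331×(3.68)^0.49 = 626 K; P₂ = P₁(V₁/V₂)^n = 3790 kPa.
For an ideal gas ΔU = nCvΔT with Cv = R/(γ−1) = 32.0 J/(mol·K).
ΔU = 7.03×32.0×(626−331) = 66400 J.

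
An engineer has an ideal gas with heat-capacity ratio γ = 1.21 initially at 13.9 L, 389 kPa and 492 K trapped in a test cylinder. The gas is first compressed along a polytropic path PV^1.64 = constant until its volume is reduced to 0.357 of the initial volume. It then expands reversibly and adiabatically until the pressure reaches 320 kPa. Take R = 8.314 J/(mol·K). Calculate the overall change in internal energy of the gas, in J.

10100 J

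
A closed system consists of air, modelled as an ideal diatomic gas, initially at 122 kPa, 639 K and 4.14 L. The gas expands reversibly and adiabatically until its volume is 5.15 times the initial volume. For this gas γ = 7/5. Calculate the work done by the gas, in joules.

n = P₁V₁/(RT₁) = 122×4.14/(8.314×639) = 0.0951 mol.
Adiabatic: TV^(γ−1) = const ⇒ T₂ = 639×(0.194)^0.400 = 332 K; PV^γ = const ⇒ P₂ = 12.3 kPa.
ΔU = nCvΔT = 0.0951×20.8×(332−639) = -607 J.
Q = 0 for an adiabatic process, so W = −ΔU = 607 J.

607 J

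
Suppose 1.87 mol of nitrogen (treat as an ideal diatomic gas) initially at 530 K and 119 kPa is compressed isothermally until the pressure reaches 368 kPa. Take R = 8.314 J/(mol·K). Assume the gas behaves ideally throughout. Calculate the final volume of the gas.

22.4 L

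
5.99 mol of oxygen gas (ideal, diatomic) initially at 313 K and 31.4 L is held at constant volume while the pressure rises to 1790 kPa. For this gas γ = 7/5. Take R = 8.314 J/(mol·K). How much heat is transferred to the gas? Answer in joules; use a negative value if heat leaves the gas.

P₁ = nRT₁/V₁ = 5.99×8.314×313/31.4 = 496 kPa.
Isochoric: V stays 31.4 L; P/T = const ⇒ T₂ = 1130 K, P₂ = 1790 kPa.
W = 0 (no volume change).
ΔU = nCvΔT = 5.99×20.8×(1130−313) = 102000 J.
Q = ΔU = 102000 J.

102000 J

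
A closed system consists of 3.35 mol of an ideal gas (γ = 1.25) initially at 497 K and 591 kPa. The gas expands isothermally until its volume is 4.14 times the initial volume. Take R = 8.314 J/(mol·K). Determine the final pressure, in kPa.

V₁ = nRT₁/P₁ = 3.35×8.314×497/591 = 23.4 L.
Isothermal: T stays 497 K; PV = const ⇒ V₂ = 97.0 L, P₂ = 143 kPa.

143 kPa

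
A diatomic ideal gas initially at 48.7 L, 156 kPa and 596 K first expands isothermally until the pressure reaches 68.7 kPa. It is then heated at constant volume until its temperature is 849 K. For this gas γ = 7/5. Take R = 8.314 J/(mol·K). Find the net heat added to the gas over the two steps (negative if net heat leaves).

n = P₁V₁/(RT₁) = 156×48.7/(8.314×596) = 1.53 mol.
Step 1 — Isothermal: T stays 596 K; PV = const ⇒ V₂ = 111 L, P₂ = 68.7 kPa.
ΔU = 0 (ideal gas, T constant).
W = nRT ln(V₂/V₁) = 1.53×8.314×596×ln(2.27) = 6230 J.
Q = ΔU + W = 6230 J.
State after step 1: P = 68.7 kPa, V = 111 L, T = 596 K.
Step 2 — Isochoric: V stays 111 L; P/T = const ⇒ T₂ = 849 K, P₂ = 97.9 kPa.
W = 0 (no volume change).
ΔU = nCvΔT = 1.53×20.8×(849−596) = 8060 J.
Q = ΔU = 8060 J.
Net over both steps: W = 6230 J, Q = 14300 J, ΔU = 8060 J.

14300 J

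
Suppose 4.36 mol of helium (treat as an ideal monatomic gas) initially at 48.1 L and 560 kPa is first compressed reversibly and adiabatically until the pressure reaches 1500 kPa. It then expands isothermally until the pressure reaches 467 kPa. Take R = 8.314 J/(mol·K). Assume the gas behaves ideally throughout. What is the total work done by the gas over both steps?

27100 J

T₁ = P₁V₁/(nR) = 560×48.1/(4.36×8.314) = 743 K.
Step 1 — Adiabatic: T₂/T₁ = (P₂/P₁)^((γ−1)/γ) ⇒ T₂ = 743×(2.68)^0.400 = 1100 K; V₂ = 26.6 L.
ΔU = nCvΔT = 4.36×12.5×(1100−743) = 19500 J.
Q = 0 for an adiabatic process, so W = −ΔU = -19500 J.
State after step 1: P = 1500 kPa, V = 26.6 L, T = 1100 K.
Step 2 — Isothermal: T stays 1100 K; PV = const ⇒ V₂ = 85.5 L, P₂ = 467 kPa.
ΔU = 0 (ideal gas, T constant).
W = nRT ln(V₂/V₁) = 4.36×8.314×1100×ln(3.21) = 46600 J.
Q = ΔU + W = 46600 J.
Net over both steps: W = 27100 J, Q = 46600 J, ΔU = 19500 J.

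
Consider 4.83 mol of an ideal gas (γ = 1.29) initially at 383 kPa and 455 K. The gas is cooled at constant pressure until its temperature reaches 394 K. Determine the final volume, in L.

41.3 L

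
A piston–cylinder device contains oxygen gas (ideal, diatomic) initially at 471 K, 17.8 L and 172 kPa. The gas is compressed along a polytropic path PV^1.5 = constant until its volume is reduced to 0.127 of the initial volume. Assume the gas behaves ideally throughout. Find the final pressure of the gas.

Polytropic n=1.5: T₂ = T₁(V₁/V₂)^(n−1) = 471×(7.87)^0.50 = 1320 K; P₂ = P₁(V₁/V₂)^n = 3800 kPa.

3800 kPa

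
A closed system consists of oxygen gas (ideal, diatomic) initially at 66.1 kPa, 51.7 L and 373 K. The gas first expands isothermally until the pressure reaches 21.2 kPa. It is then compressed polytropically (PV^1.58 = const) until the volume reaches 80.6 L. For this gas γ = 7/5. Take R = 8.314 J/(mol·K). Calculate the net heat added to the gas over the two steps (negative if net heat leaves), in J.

5200 J

n = P₁V₁/(RT₁) = 66.1×51.7/(8.314×373) = 1.10 mol.
Step 1 — Isothermal: T stays 373 K; PV = const ⇒ V₂ = 161 L, P₂ = 21.2 kPa.
ΔU = 0 (ideal gas, T constant).
W = nRT ln(V₂/V₁) = 1.10×8.314×373×ln(3.12) = 3890 J.
Q = ΔU + W = 3890 J.
State after step 1: P = 21.2 kPa, V = 161 L, T = 373 K.
Step 2 — Polytropic n=1.58: T₂ = T₁(V₁/V₂)^(n−1) = 373×(2.00)^0.58 = 558 K; P₂ = P₁(V₁/V₂)^n = 63.4 kPa.
W = (P₁V₁−P₂V₂)/(n−1) = (21.2×161−63.4×80.6)/0.58 = -2920 J.
ΔU = nCvΔT = 1.10×20.8×(558−373) = 4230 J.
Q = ΔU + W = 1310 J.
Net over both steps: W = 971 J, Q = 5200 J, ΔU = 4230 J.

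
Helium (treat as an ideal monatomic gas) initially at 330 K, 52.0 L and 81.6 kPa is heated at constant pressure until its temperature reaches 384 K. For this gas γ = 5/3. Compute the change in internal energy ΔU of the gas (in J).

1040 J

n = P₁V₁/(RT₁) = 81.6×52.0/(8.314×330) = 1.55 mol.
Isobaric: P stays 81.6 kPa; V/T = const ⇒ T₂ = 384 K, V₂ = 60.5 L.
For an ideal gas ΔU = nCvΔT with Cv = (3/2)R = 12.5 J/(mol·K).
ΔU = 1.55×12.5×(384−330) = 1040 J.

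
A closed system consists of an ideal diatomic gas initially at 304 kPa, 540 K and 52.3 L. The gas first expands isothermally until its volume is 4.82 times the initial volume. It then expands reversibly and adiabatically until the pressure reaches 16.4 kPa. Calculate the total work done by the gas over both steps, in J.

n = P₁V₁/(RT₁) = 304×52.3/(8.314×540) = 3.54 mol.
Step 1 — Isothermal: T stays 540 K; PV = const ⇒ V₂ = 252 L, P₂ = 63.1 kPa.
ΔU = 0 (ideal gas, T constant).
W = nRT ln(V₂/V₁) = 3.54×8.314×540×ln(4.82) = 25000 J.
Q = ΔU + W = 25000 J.
State after step 1: P = 63.1 kPa, V = 252 L, T = 540 K.
Step 2 — Adiabatic: T₂/T₁ = (P₂/P₁)^((γ−1)/γ) ⇒ T₂ = 540×(0.260)^0.286 = 367 K; V₂ = 660 L.
ΔU = nCvΔT = 3.54×20.8×(367−540) = -12700 J.
Q = 0 for an adiabatic process, so W = −ΔU = 12700 J.
Net over both steps: W = 37700 J, Q = 25000 J, ΔU = -12700 J.

37700 J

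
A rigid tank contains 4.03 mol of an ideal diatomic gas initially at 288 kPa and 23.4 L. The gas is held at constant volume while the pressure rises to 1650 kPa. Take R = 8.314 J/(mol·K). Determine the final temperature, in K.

T₁ = P₁V₁/(nR) = 288×23.4/(4.03×8.314) = 201 K.
Isochoric: V stays 23.4 L; P/T = const ⇒ T₂ = 1150 K, P₂ = 1650 kPa.

1150 K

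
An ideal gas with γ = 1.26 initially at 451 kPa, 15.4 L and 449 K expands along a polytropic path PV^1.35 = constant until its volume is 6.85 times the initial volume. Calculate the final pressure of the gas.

Polytropic n=1.35: T₂ = T₁(V₁/V₂)^(n−1) = 449×(0.146)^0.35 = 229 K; P₂ = P₁(V₁/V₂)^n = 33.6 kPa.

33.6 kPa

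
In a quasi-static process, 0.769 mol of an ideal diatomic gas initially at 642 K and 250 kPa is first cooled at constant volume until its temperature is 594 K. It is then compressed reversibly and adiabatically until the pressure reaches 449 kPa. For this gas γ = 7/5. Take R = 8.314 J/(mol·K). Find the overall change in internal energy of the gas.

V₁ = nRT₁/P₁ = 0.769×8.314×642/250 = 16.4 L.
Step 1 — Isochoric: V stays 16.4 L; P/T = const ⇒ T₂ = 594 K, P₂ = 231 kPa.
W = 0 (no volume change).
ΔU = nCvΔT = 0.769×20.8×(594−642) = -767 J.
Q = ΔU = -767 J.
State after step 1: P = 231 kPa, V = 16.4 L, T = 594 K.
Step 2 — Adiabatic: T₂/T₁ = (P₂/P₁)^((γ−1)/γ) ⇒ T₂ = 594×(1.94)^0.286 = 718 K; V₂ = 10.2 L.
ΔU = nCvΔT = 0.769×20.8×(718−594) = 1980 J.
Q = 0 for an adiabatic process, so W = −ΔU = -1980 J.
Net over both steps: W = -1980 J, Q = -767 J, ΔU = 1210 J.

1210 J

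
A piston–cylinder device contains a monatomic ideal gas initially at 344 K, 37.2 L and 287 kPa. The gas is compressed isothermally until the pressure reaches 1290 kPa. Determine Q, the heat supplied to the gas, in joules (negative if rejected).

n = P₁V₁/(RT₁) = 287×37.2/(8.314×344) = 3.73 mol.
Isothermal: T stays 344 K; PV = const ⇒ V₂ = 8.28 L, P₂ = 1290 kPa.
ΔU = 0 (ideal gas, T constant).
W = nRT ln(V₂/V₁) = 3.73×8.314×344×ln(0.222) = -16000 J.
Q = ΔU + W = -16000 J.

-16000 J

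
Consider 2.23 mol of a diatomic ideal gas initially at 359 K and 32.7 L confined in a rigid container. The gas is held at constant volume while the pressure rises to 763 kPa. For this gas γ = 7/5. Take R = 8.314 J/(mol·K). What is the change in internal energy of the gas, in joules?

P₁ = nRT₁/V₁ = 2.23×8.314×359/32.7 = 204 kPa.
Isochoric: V stays 32.7 L; P/T = const ⇒ T₂ = 1350 K, P₂ = 763 kPa.
For an ideal gas ΔU = nCvΔT with Cv = (5/2)R = 20.8 J/(mol·K).
ΔU = 2.23×20.8×(1350−359) = 45700 J.

45700 J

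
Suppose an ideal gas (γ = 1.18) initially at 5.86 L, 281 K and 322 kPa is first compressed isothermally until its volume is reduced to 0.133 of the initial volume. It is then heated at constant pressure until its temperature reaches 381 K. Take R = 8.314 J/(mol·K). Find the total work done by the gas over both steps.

n = P₁V₁/(RT₁) = 322×5.86/(8.314×281) = 0.808 mol.
Step 1 — Isothermal: T stays 281 K; PV = const ⇒ V₂ = 0.779 L, P₂ = 2420 kPa.
ΔU = 0 (ideal gas, T constant).
W = nRT ln(V₂/V₁) = 0.808×8.314×281×ln(0.133) = -3810 J.
Q = ΔU + W = -3810 J.
State after step 1: P = 2420 kPa, V = 0.779 L, T = 281 K.
Step 2 — Isobaric: P stays 2420 kPa; V/T = const ⇒ T₂ = 381 K, V₂ = 1.06 L.
W = PΔV = 2420×(1.06−0.779) kPa·L = 672 J.
ΔU = nCvΔT = 0.808×46.2×(381−281) = 3730 J.
Q = ΔU + W = nCpΔT = 4400 J.
Net over both steps: W = -3140 J, Q = 595 J, ΔU = 3730 J.

-3140 J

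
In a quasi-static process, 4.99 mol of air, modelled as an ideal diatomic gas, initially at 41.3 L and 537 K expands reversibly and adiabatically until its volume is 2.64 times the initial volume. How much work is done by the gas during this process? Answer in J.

P₁ = nRT₁/V₁ = 4.99×8.314×537/41.3 = 539 kPa.
Adiabatic: TV^(γ−1) = const ⇒ T₂ = 537×(0.379)^0.400 = 364 K; PV^γ = const ⇒ P₂ = 139 kPa.
ΔU = nCvΔT = 4.99×20.8×(364−537) = -17900 J.
Q = 0 for an adiabatic process, so W = −ΔU = 17900 J.

17900 J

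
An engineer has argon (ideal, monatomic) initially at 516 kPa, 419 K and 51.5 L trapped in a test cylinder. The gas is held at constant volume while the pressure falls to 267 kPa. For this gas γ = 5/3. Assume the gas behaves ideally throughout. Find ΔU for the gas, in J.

n = P₁V₁/(RT₁) = 516×51.5/(8.314×419) = 7.63 mol.
Isochoric: V stays 51.5 L; P/T = const ⇒ T₂ = 217 K, P₂ = 267 kPa.
For an ideal gas ΔU = nCvΔT with Cv = (3/2)R = 12.5 J/(mol·K).
ΔU = 7.63×12.5×(217−419) = -19200 J.

-19200 J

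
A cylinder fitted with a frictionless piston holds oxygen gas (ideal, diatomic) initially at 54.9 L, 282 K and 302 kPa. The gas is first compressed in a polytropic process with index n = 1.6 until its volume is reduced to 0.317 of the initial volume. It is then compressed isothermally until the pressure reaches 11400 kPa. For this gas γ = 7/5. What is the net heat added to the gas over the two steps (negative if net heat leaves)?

-45500 J

n = P₁V₁/(RT₁) = 302×54.9/(8.314×282) = 7.07 mol.
Step 1 — Polytropic n=1.6: T₂ = T₁(V₁/V₂)^(n−1) = 282×(3.15)^0.60 = 562 K; P₂ = P₁(V₁/V₂)^n = 1900 kPa.
W = (P₁V₁−P₂V₂)/(n−1) = (302×54.9−1900×17.4)/0.60 = -27400 J.
ΔU = nCvΔT = 7.07×20.8×(562−282) = 41100 J.
Q = ΔU + W = 13700 J.
State after step 1: P = 1900 kPa, V = 17.4 L, T = 562 K.
Step 2 — Isothermal: T stays 562 K; PV = const ⇒ V₂ = 2.90 L, P₂ = 11400 kPa.
ΔU = 0 (ideal gas, T constant).
W = nRT ln(V₂/V₁) = 7.07×8.314×562×ln(0.166) = -59200 J.
Q = ΔU + W = -59200 J.
Net over both steps: W = -86600 J, Q = -45500 J, ΔU = 41100 J.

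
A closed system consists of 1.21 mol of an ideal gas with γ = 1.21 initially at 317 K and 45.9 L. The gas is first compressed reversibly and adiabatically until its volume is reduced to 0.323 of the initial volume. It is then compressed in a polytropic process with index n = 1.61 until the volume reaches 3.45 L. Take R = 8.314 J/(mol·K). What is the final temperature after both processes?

P₁ = nRT₁/V₁ = 1.21×8.314×317/45.9 = 69.5 kPa.
Step 1 — Adiabatic: TV^(γ−1) = const ⇒ T₂ = 317×(3.10)^0.210 = 402 K; PV^γ = const ⇒ P₂ = 273 kPa.
ΔU = nCvΔT = 1.21×39.6×(402−317) = 4070 J.
Q = 0 for an adiabatic process, so W = −ΔU = -4070 J.
State after step 1: P = 273 kPa, V = 14.8 L, T = 402 K.
Step 2 — Polytropic n=1.61: T₂ = T₁(V₁/V₂)^(n−1) = 402×(4.30)^0.61 = 978 K; P₂ = P₁(V₁/V₂)^n = 2850 kPa.
W = (P₁V₁−P₂V₂)/(n−1) = (273×14.8−2850×3.45)/0.61 = -9500 J.
ΔU = nCvΔT = 1.21×39.6×(978−402) = 27600 J.
Q = ΔU + W = 18100 J.
Net over both steps: W = -13600 J, Q = 18100 J, ΔU = 31700 J.

978 K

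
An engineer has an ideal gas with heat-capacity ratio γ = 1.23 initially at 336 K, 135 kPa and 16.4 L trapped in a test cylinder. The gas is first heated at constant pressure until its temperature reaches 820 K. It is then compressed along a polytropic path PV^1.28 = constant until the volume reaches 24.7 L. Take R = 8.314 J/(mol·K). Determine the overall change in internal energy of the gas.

17300 J

n = P₁V₁/(RT₁) = 135×16.4/(8.314×336) = 0.793 mol.
Step 1 — Isobaric: P stays 135 kPa; V/T = const ⇒ T₂ = 820 K, V₂ = 40.0 L.
W = PΔV = 135×(40.0−16.4) kPa·L = 3190 J.
ΔU = nCvΔT = 0.793×36.1×(820−336) = 13900 J.
Q = ΔU + W = nCpΔT = 17100 J.
State after step 1: P = 135 kPa, V = 40.0 L, T = 820 K.
Step 2 — Polytropic n=1.28: T₂ = T₁(V₁/V₂)^(n−1) = 820×(1.62)^0.28 = 939 K; P₂ = P₁(V₁/V₂)^n = 250 kPa.
W = (P₁V₁−P₂V₂)/(n−1) = (135×40.0−250×24.7)/0.28 = -2790 J.
ΔU = nCvΔT = 0.793×36.1×(939−820) = 3400 J.
Q = ΔU + W = 607 J.
Net over both steps: W = 397 J, Q = 17700 J, ΔU = 17300 J.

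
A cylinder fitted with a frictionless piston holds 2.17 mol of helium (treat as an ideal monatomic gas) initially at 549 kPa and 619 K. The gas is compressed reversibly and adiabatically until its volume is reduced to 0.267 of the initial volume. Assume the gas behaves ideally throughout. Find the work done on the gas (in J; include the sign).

V₁ = nRT₁/P₁ = 2.17×8.314×619/549 = 20.3 L.
Adiabatic: TV^(γ−1) = const ⇒ T₂ = 619×(3.75)^0.667 = 1490 K; PV^γ = const ⇒ P₂ = 4960 kPa.
ΔU = nCvΔT = 2.17×12.5×(1490−619) = 23600 J.
Q = 0 for an adiabatic process, so W = −ΔU = -23600 J.
Work done on the gas = −W_by = 23600 J.

23600 J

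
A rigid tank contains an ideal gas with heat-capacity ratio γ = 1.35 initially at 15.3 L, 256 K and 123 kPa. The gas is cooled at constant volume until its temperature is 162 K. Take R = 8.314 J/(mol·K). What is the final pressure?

Isochoric: V stays 15.3 L; P/T = const ⇒ T₂ = 162 K, P₂ = 77.8 kPa.

77.8 kPa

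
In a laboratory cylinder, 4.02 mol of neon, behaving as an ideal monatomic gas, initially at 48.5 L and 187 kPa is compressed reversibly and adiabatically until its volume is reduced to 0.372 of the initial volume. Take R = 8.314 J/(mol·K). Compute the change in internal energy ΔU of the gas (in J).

12700 J

T₁ = P₁V₁/(nR) = 187×48.5/(4.02×8.314) = 271 K.
Adiabatic: TV^(γ−1) = const ⇒ T₂ = 271×(2.69)^0.667 = 525 K; PV^γ = const ⇒ P₂ = 972 kPa.
For an ideal gas ΔU = nCvΔT with Cv = (3/2)R = 12.5 J/(mol·K).
ΔU = 4.02×12.5×(525−271) = 12700 J.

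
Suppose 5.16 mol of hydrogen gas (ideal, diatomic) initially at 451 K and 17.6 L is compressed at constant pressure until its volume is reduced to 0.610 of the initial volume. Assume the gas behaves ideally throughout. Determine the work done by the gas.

-7550 J

P₁ = nRT₁/V₁ = 5.16×8.314×451/17.6 = 1100 kPa.
Isobaric: P stays 1100 kPa; V/T = const ⇒ T₂ = 275 K, V₂ = 10.7 L.
W = PΔV = 1100×(10.7−17.6) kPa·L = -7550 J.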